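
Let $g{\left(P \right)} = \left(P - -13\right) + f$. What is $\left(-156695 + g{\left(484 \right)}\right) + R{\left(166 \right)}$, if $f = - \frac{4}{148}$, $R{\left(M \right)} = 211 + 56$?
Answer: $- \frac{5769448}{37} \approx -1.5593 \cdot 10^{5}$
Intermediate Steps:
$R{\left(M \right)} = 267$
$f = - \frac{1}{37}$ ($f = \left(-4\right) \frac{1}{148} = - \frac{1}{37} \approx -0.027027$)
$g{\left(P \right)} = \frac{480}{37} + P$ ($g{\left(P \right)} = \left(P - -13\right) - \frac{1}{37} = \left(P + 13\right) - \frac{1}{37} = \left(13 + P\right) - \frac{1}{37} = \frac{480}{37} + P$)
$\left(-156695 + g{\left(484 \right)}\right) + R{\left(166 \right)} = \left(-156695 + \left(\frac{480}{37} + 484\right)\right) + 267 = \left(-156695 + \frac{18388}{37}\right) + 267 = - \frac{5779327}{37} + 267 = - \frac{5769448}{37}$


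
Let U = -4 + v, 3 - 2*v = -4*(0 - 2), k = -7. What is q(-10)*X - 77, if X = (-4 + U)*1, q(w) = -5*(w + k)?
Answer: -1939/2 ≈ -969.50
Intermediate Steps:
v = -5/2 (v = 3/2 - (-2)*(0 - 2) = 3/2 - (-2)*(-2) = 3/2 - ½*8 = 3/2 - 4 = -5/2 ≈ -2.5000)
U = -13/2 (U = -4 - 5/2 = -13/2 ≈ -6.5000)
q(w) = 35 - 5*w (q(w) = -5*(w - 7) = -5*(-7 + w) = 35 - 5*w)
X = -21/2 (X = (-4 - 13/2)*1 = -21/2*1 = -21/2 ≈ -10.500)
q(-10)*X - 77 = (35 - 5*(-10))*(-21/2) - 77 = (35 + 50)*(-21/2) - 77 = 85*(-21/2) - 77 = -1785/2 - 77 = -1939/2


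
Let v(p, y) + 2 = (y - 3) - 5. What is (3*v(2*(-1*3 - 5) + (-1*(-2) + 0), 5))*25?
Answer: -375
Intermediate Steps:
v(p, y) = -10 + y (v(p, y) = -2 + ((y - 3) - 5) = -2 + ((-3 + y) - 5) = -2 + (-8 + y) = -10 + y)
(3*v(2*(-1*3 - 5) + (-1*(-2) + 0), 5))*25 = (3*(-10 + 5))*25 = (3*(-5))*25 = -15*25 = -375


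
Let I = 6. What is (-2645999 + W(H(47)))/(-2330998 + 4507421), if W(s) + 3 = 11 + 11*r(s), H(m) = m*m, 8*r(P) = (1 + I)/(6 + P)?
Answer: -46886960443/38566215560 ≈ -1.2158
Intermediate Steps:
r(P) = 7/(8*(6 + P)) (r(P) = ((1 + 6)/(6 + P))/8 = (7/(6 + P))/8 = 7/(8*(6 + P)))
H(m) = m²
W(s) = 8 + 77/(8*(6 + s)) (W(s) = -3 + (11 + 11*(7/(8*(6 + s)))) = -3 + (11 + 77/(8*(6 + s))) = 8 + 77/(8*(6 + s)))
(-2645999 + W(H(47)))/(-2330998 + 4507421) = (-2645999 + (461 + 64*47²)/(8*(6 + 47²)))/(-2330998 + 4507421) = (-2645999 + (461 + 64*2209)/(8*(6 + 2209)))/2176423 = (-2645999 + (⅛)*(461 + 141376)/2215)*(1/2176423) = (-2645999 + (⅛)*(1/2215)*141837)*(1/2176423) = (-2645999 + 141837/17720)*(1/2176423) = -46886960443/17720*1/2176423 = -46886960443/38566215560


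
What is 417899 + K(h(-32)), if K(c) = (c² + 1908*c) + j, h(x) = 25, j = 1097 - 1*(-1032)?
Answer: 468353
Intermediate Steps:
j = 2129 (j = 1097 + 1032 = 2129)
K(c) = 2129 + c² + 1908*c (K(c) = (c² + 1908*c) + 2129 = 2129 + c² + 1908*c)
417899 + K(h(-32)) = 417899 + (2129 + 25² + 1908*25) = 417899 + (2129 + 625 + 47700) = 417899 + 50454 = 468353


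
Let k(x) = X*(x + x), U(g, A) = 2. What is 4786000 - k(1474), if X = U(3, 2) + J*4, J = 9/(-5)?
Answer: 24006648/5 ≈ 4.8013e+6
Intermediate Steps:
J = -9/5 (J = 9*(-1/5) = -9/5 ≈ -1.8000)
X = -26/5 (X = 2 - 9/5*4 = 2 - 36/5 = -26/5 ≈ -5.2000)
k(x) = -52*x/5 (k(x) = -26*(x + x)/5 = -52*x/5)
4786000 - k(1474) = 4786000 - (-52)*1474/5 = 4786000 - 1*(-76648/5) = 4786000 + 76648/5 = 24006648/5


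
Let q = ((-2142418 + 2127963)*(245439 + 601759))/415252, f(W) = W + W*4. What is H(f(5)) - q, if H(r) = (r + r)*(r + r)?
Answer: 6642188545/207626 ≈ 31991.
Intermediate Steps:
f(W) = 5*W (f(W) = W + 4*W = 5*W)
q = -6123123545/207626 (q = -14455*847198*(1/415252) = -12246247090*1/415252 = -6123123545/207626 ≈ -29491.)
H(r) = 4*r² (H(r) = (2*r)*(2*r) = 4*r²)
H(f(5)) - q = 4*(5*5)² - 1*(-6123123545/207626) = 4*25² + 6123123545/207626 = 4*625 + 6123123545/207626 = 2500 + 6123123545/207626 = 6642188545/207626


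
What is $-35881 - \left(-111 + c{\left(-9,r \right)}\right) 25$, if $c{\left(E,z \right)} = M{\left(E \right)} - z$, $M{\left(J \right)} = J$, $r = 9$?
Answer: $-32656$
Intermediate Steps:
$c{\left(E,z \right)} = E - z$
$-35881 - \left(-111 + c{\left(-9,r \right)}\right) 25 = -35881 - \left(-111 - 18\right) 25 = -35881 - \left(-129\right) 25 = -35881 - -3225 = -35881 + 3225 = -32656$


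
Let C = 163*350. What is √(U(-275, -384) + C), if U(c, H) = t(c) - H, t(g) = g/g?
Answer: √57435 ≈ 239.66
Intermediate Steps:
t(g) = 1
U(c, H) = 1 - H
C = 57050
√(U(-275, -384) + C) = √((1 - 1*(-384)) + 57050) = √((1 + 384) + 57050) = √(385 + 57050) = √57435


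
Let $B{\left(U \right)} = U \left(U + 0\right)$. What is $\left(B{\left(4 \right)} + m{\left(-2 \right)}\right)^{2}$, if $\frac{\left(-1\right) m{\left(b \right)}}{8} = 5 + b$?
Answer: $64$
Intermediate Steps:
$m{\left(b \right)} = -40 - 8 b$ ($m{\left(b \right)} = - 8 \left(5 + b\right) = -40 - 8 b$)
$B{\left(U \right)} = U^{2}$ ($B{\left(U \right)} = U U = U^{2}$)
$\left(B{\left(4 \right)} + m{\left(-2 \right)}\right)^{2} = \left(4^{2} - 24\right)^{2} = \left(16 + \left(-40 + 16\right)\right)^{2} = \left(16 - 24\right)^{2} = \left(-8\right)^{2} = 64$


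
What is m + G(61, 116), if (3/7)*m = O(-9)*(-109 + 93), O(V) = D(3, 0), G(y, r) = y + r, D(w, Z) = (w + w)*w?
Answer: -495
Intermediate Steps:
D(w, Z) = 2*w² (D(w, Z) = (2*w)*w = 2*w²)
G(y, r) = r + y
O(V) = 18 (O(V) = 2*3² = 2*9 = 18)
m = -672 (m = 7*(18*(-109 + 93))/3 = 7*(18*(-16))/3 = (7/3)*(-288) = -672)
m + G(61, 116) = -672 + (116 + 61) = -672 + 177 = -495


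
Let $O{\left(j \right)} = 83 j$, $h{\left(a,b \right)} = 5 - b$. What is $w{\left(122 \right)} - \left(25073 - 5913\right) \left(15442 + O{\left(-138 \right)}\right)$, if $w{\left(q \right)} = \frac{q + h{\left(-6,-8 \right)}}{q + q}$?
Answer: $- \frac{18644059385}{244} \approx -7.641 \cdot 10^{7}$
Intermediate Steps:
$w{\left(q \right)} = \frac{13 + q}{2 q}$ ($w{\left(q \right)} = \frac{q + \left(5 - -8\right)}{q + q} = \frac{q + \left(5 + 8\right)}{2 q} = \left(q + 13\right) \frac{1}{2 q} = \left(13 + q\right) \frac{1}{2 q} = \frac{13 + q}{2 q}$)
$w{\left(122 \right)} - \left(25073 - 5913\right) \left(15442 + O{\left(-138 \right)}\right) = \frac{13 + 122}{2 \cdot 122} - \left(25073 - 5913\right) \left(15442 + 83 \left(-138\right)\right) = \frac{1}{2} \cdot \frac{1}{122} \cdot 135 - 19160 \left(15442 - 11454\right) = \frac{135}{244} - 19160 \cdot 3988 = \frac{135}{244} - 76410080 = - \frac{18644059385}{244}$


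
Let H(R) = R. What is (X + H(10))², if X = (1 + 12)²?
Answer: 32041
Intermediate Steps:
X = 169 (X = 13² = 169)
(X + H(10))² = (169 + 10)² = 179² = 32041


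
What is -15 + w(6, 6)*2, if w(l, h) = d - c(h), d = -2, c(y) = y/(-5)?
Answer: -83/5 ≈ -16.600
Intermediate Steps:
c(y) = -y/5 (c(y) = y*(-⅕) = -y/5)
w(l, h) = -2 + h/5 (w(l, h) = -2 - (-1)*h/5 = -2 + h/5)
-15 + w(6, 6)*2 = -15 + (-2 + (⅕)*6)*2 = -15 + (-2 + 6/5)*2 = -15 - ⅘*2 = -15 - 8/5 = -83/5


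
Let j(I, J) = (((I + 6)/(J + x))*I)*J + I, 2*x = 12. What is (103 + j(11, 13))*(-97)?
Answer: -445909/19 ≈ -23469.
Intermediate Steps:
x = 6 (x = (½)*12 = 6)
j(I, J) = I + I*J*(6 + I)/(6 + J) (j(I, J) = (((I + 6)/(J + 6))*I)*J + I = (((6 + I)/(6 + J))*I)*J + I = (I*(6 + I)/(6 + J))*J + I = I*J*(6 + I)/(6 + J) + I = I + I*J*(6 + I)/(6 + J))
(103 + j(11, 13))*(-97) = (103 + 11*(6 + 7*13 + 11*13)/(6 + 13))*(-97) = (103 + 11*(6 + 91 + 143)/19)*(-97) = (103 + 11*(1/19)*240)*(-97) = (103 + 2640/19)*(-97) = (4597/19)*(-97) = -445909/19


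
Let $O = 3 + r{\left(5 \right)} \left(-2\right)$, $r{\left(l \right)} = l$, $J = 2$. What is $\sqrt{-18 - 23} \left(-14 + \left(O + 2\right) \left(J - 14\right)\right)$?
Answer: $46 i \sqrt{41} \approx 294.54 i$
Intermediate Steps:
$O = -7$ ($O = 3 + 5 \left(-2\right) = 3 - 10 = -7$)
$\sqrt{-18 - 23} \left(-14 + \left(O + 2\right) \left(J - 14\right)\right) = \sqrt{-18 - 23} \left(-14 + \left(-7 + 2\right) \left(2 - 14\right)\right) = \sqrt{-41} \left(-14 - -60\right) = i \sqrt{41} \left(-14 + 60\right) = i \sqrt{41} \cdot 46 = 46 i \sqrt{41}$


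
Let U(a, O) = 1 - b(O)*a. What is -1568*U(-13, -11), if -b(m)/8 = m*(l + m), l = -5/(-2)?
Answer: 15245664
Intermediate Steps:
l = 5/2 (l = -5*(-½) = 5/2 ≈ 2.5000)
b(m) = -8*m*(5/2 + m)
U(a, O) = 1 + 4*O*a*(5 + 2*O) (U(a, O) = 1 - (-4*O*(5 + 2*O))*a = 1 - (-4)*O*a*(5 + 2*O) = 1 + 4*O*a*(5 + 2*O))
-1568*U(-13, -11) = -1568*(1 + 4*(-11)*(-13)*(5 + 2*(-11))) = -1568*(1 + 4*(-11)*(-13)*(5 - 22)) = -1568*(1 + 4*(-11)*(-13)*(-17)) = -1568*(1 - 9724) = -1568*(-9723) = 15245664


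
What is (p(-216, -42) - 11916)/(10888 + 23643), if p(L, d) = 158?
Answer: -11758/34531 ≈ -0.34051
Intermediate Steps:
(p(-216, -42) - 11916)/(10888 + 23643) = (158 - 11916)/(10888 + 23643) = -11758/34531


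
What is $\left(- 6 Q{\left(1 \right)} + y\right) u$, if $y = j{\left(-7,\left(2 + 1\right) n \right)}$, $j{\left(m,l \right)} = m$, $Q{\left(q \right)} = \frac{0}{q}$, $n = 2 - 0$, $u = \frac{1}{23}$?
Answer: $- \frac{7}{23} \approx -0.30435$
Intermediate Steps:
$u = \frac{1}{23} \approx 0.043478$
$n = 2$ ($n = 2 + 0 = 2$)
$Q{\left(q \right)} = 0$
$y = -7$
$\left(- 6 Q{\left(1 \right)} + y\right) u = \left(\left(-6\right) 0 - 7\right) \frac{1}{23} = \left(0 - 7\right) \frac{1}{23} = \left(-7\right) \frac{1}{23} = - \frac{7}{23}$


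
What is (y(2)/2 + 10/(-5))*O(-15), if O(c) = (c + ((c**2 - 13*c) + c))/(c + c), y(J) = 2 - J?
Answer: 26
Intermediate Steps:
O(c) = (c**2 - 11*c)/(2*c) (O(c) = (c + (c**2 - 12*c))/((2*c)) = (c**2 - 11*c)*(1/(2*c)) = (c**2 - 11*c)/(2*c))
(y(2)/2 + 10/(-5))*O(-15) = ((2 - 1*2)/2 + 10/(-5))*(-11/2 + (1/2)*(-15)) = ((2 - 2)*(1/2) + 10*(-1/5))*(-11/2 - 15/2) = (0*(1/2) - 2)*(-13) = (0 - 2)*(-13) = -2*(-13) = 26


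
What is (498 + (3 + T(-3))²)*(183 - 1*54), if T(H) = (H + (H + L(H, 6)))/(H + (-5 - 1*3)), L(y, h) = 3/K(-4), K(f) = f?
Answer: 127633761/1936 ≈ 65927.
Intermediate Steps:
L(y, h) = -¾ (L(y, h) = 3/(-4) = 3*(-¼) = -¾)
T(H) = (-¾ + 2*H)/(-8 + H) (T(H) = (H + (H - ¾))/(H + (-5 - 1*3)) = (H + (-¾ + H))/(H + (-5 - 3)) = (-¾ + 2*H)/(H - 8) = (-¾ + 2*H)/(-8 + H))
(498 + (3 + T(-3))²)*(183 - 1*54) = (498 + (3 + (-3 + 8*(-3))/(4*(-8 - 3)))²)*(183 - 1*54) = (498 + (3 + (¼)*(-3 - 24)/(-11))²)*(183 - 54) = (498 + (3 + (¼)*(-1/11)*(-27))²)*129 = (498 + (3 + 27/44)²)*129 = (498 + (159/44)²)*129 = (498 + 25281/1936)*129 = (989409/1936)*129 = 127633761/1936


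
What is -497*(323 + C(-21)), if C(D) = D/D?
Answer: -161028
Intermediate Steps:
C(D) = 1
-497*(323 + C(-21)) = -497*(323 + 1) = -497*324 = -161028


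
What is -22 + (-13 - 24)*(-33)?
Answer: 1199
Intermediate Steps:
-22 + (-13 - 24)*(-33) = -22 - 37*(-33) = -22 + 1221 = 1199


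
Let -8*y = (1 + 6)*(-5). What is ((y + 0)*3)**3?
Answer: 1157625/512 ≈ 2261.0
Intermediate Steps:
y = 35/8 (y = -(1 + 6)*(-5)/8 = -7*(-5)/8 = -1/8*(-35) = 35/8 ≈ 4.3750)
((y + 0)*3)**3 = ((35/8 + 0)*3)**3 = ((35/8)*3)**3 = (105/8)**3 = 1157625/512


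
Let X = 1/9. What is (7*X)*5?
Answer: 35/9 ≈ 3.8889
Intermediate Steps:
X = ⅑ ≈ 0.11111
(7*X)*5 = (7*(⅑))*5 = (7/9)*5 = 35/9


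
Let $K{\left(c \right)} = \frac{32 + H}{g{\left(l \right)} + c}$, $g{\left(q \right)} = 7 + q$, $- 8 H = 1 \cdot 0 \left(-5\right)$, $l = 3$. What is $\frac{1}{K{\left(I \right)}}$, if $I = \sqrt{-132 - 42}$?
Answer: $\frac{5}{16} + \frac{i \sqrt{174}}{32} \approx 0.3125 + 0.41222 i$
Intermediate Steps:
$H = 0$ ($H = - \frac{1 \cdot 0 \left(-5\right)}{8} = - \frac{1 \cdot 0}{8} = \left(- \frac{1}{8}\right) 0 = 0$)
$I = i \sqrt{174}$ ($I = \sqrt{-174} = i \sqrt{174} \approx 13.191 i$)
$K{\left(c \right)} = \frac{32}{10 + c}$ ($K{\left(c \right)} = \frac{32 + 0}{\left(7 + 3\right) + c} = \frac{32}{10 + c}$)
$\frac{1}{K{\left(I \right)}} = \frac{1}{32 \frac{1}{10 + i \sqrt{174}}} = \frac{5}{16} + \frac{i \sqrt{174}}{32}$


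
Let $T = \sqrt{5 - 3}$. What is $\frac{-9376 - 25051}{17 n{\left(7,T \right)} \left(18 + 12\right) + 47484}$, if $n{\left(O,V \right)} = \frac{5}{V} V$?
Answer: $- \frac{34427}{50034} \approx -0.68807$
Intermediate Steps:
$T = \sqrt{2} \approx 1.4142$
$n{\left(O,V \right)} = 5$
$\frac{-9376 - 25051}{17 n{\left(7,T \right)} \left(18 + 12\right) + 47484} = \frac{-9376 - 25051}{17 \cdot 5 \left(18 + 12\right) + 47484} = - \frac{34427}{85 \cdot 30 + 47484} = - \frac{34427}{2550 + 47484} = - \frac{34427}{50034}$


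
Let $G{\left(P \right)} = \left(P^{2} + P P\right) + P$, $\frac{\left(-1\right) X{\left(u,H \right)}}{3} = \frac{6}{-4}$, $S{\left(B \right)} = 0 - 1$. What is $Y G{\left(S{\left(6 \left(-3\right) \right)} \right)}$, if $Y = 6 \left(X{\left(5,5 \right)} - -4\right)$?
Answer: $51$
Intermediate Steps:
$S{\left(B \right)} = -1$
$X{\left(u,H \right)} = \frac{9}{2}$ ($X{\left(u,H \right)} = - 3 \frac{6}{-4} = - 3 \cdot 6 \left(- \frac{1}{4}\right) = \left(-3\right) \left(- \frac{3}{2}\right) = \frac{9}{2}$)
$G{\left(P \right)} = P + 2 P^{2}$ ($G{\left(P \right)} = \left(P^{2} + P^{2}\right) + P = 2 P^{2} + P = P + 2 P^{2}$)
$Y = 51$ ($Y = 6 \left(\frac{9}{2} - -4\right) = 6 \left(\frac{9}{2} + 4\right) = 6 \cdot \frac{17}{2} = 51$)
$Y G{\left(S{\left(6 \left(-3\right) \right)} \right)} = 51 \left(- (1 + 2 \left(-1\right))\right) = 51 \left(- (1 - 2)\right) = 51 \left(\left(-1\right) \left(-1\right)\right) = 51 \cdot 1 = 51$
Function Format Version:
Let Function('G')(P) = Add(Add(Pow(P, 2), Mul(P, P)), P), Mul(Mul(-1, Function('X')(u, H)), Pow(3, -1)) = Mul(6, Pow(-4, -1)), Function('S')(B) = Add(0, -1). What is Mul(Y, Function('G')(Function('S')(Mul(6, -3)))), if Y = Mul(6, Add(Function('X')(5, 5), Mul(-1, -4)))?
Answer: 51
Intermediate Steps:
Function('S')(B) = -1
Function('X')(u, H) = Rational(9, 2) (Function('X')(u, H) = Mul(-3, Mul(6, Pow(-4, -1))) = Mul(-3, Mul(6, Rational(-1, 4))) = Mul(-3, Rational(-3, 2)) = Rational(9, 2))
Function('G')(P) = Add(P, Mul(2, Pow(P, 2))) (Function('G')(P) = Add(Add(Pow(P, 2), Pow(P, 2)), P) = Add(Mul(2, Pow(P, 2)), P) = Add(P, Mul(2, Pow(P, 2))))
Y = 51 (Y = Mul(6, Add(Rational(9, 2), Mul(-1, -4))) = Mul(6, Add(Rational(9, 2), 4)) = Mul(6, Rational(17, 2)) = 51)
Mul(Y, Function('G')(Function('S')(Mul(6, -3)))) = Mul(51, Mul(-1, Add(1, Mul(2, -1)))) = Mul(51, Mul(-1, Add(1, -2))) = Mul(51, Mul(-1, -1)) = Mul(51, 1) = 51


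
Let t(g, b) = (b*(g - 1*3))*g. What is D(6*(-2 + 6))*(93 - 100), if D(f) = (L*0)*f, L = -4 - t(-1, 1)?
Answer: 0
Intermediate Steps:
t(g, b) = b*g*(-3 + g) (t(g, b) = (b*(g - 3))*g = (b*(-3 + g))*g = b*g*(-3 + g))
L = -8 (L = -4 - (-1)*(-3 - 1) = -4 - (-1)*(-4) = -4 - 1*4 = -4 - 4 = -8)
D(f) = 0 (D(f) = (-8*0)*f = 0*f = 0)
D(6*(-2 + 6))*(93 - 100) = 0*(93 - 100) = 0*(-7) = 0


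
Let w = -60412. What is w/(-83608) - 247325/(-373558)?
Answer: 2702858406/1952027329 ≈ 1.3846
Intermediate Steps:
w/(-83608) - 247325/(-373558) = -60412/(-83608) - 247325/(-373558) = -60412*(-1/83608) - 247325*(-1/373558) = 15103/20902 + 247325/373558 = 2702858406/1952027329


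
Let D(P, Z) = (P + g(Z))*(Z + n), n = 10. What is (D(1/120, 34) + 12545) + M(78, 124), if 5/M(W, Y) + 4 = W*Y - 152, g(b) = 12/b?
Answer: 10160006827/808860 ≈ 12561.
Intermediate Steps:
M(W, Y) = 5/(-156 + W*Y) (M(W, Y) = 5/(-4 + (W*Y - 152)) = 5/(-4 + (-152 + W*Y)) = 5/(-156 + W*Y))
D(P, Z) = (10 + Z)*(P + 12/Z) (D(P, Z) = (P + 12/Z)*(Z + 10) = (P + 12/Z)*(10 + Z) = (10 + Z)*(P + 12/Z))
(D(1/120, 34) + 12545) + M(78, 124) = ((12 + 10/120 + 120/34 + 34/120) + 12545) + 5/(-156 + 78*124) = ((12 + 10*(1/120) + 120*(1/34) + (1/120)*34) + 12545) + 5/(-156 + 9672) = ((12 + 1/12 + 60/17 + 17/60) + 12545) + 5/9516 = (8107/510 + 12545) + 5*(1/9516) = 6406057/510 + 5/9516 = 10160006827/808860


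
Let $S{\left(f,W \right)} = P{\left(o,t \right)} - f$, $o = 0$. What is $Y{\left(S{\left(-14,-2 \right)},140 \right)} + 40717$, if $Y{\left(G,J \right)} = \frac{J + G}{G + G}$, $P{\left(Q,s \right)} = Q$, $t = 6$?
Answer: $\frac{81445}{2} \approx 40723.0$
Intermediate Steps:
$S{\left(f,W \right)} = - f$ ($S{\left(f,W \right)} = 0 - f = - f$)
$Y{\left(G,J \right)} = \frac{G + J}{2 G}$
$Y{\left(S{\left(-14,-2 \right)},140 \right)} + 40717 = \frac{\left(-1\right) \left(-14\right) + 140}{2 \left(\left(-1\right) \left(-14\right)\right)} + 40717 = \frac{14 + 140}{2 \cdot 14} + 40717 = \frac{1}{2} \cdot \frac{1}{14} \cdot 154 + 40717 = \frac{11}{2} + 40717 = \frac{81445}{2}$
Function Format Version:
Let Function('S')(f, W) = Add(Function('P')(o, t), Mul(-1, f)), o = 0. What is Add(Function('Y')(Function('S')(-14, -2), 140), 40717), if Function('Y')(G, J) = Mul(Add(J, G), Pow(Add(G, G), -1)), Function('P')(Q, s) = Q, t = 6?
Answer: Rational(81445, 2) ≈ 40723.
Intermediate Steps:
Function('S')(f, W) = Mul(-1, f) (Function('S')(f, W) = Add(0, Mul(-1, f)) = Mul(-1, f))
Function('Y')(G, J) = Mul(Rational(1, 2), Pow(G, -1), Add(G, J)) (Function('Y')(G, J) = Mul(Add(G, J), Pow(Mul(2, G), -1)) = Mul(Add(G, J), Mul(Rational(1, 2), Pow(G, -1))) = Mul(Rational(1, 2), Pow(G, -1), Add(G, J)))
Add(Function('Y')(Function('S')(-14, -2), 140), 40717) = Add(Mul(Rational(1, 2), Pow(Mul(-1, -14), -1), Add(Mul(-1, -14), 140)), 40717) = Add(Mul(Rational(1, 2), Pow(14, -1), Add(14, 140)), 40717) = Add(Mul(Rational(1, 2), Rational(1, 14), 154), 40717) = Add(Rational(11, 2), 40717) = Rational(81445, 2)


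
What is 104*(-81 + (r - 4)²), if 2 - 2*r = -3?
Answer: -8190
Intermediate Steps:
r = 5/2 (r = 1 - ½*(-3) = 1 + 3/2 = 5/2 ≈ 2.5000)
104*(-81 + (r - 4)²) = 104*(-81 + (5/2 - 4)²) = 104*(-81 + (-3/2)²) = 104*(-81 + 9/4) = 104*(-315/4) = -8190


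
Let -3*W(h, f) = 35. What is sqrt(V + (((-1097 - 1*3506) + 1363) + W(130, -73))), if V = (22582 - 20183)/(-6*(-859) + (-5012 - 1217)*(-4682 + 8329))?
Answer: 4*I*sqrt(943495130658599799)/68136027 ≈ 57.023*I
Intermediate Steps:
W(h, f) = -35/3 (W(h, f) = -1/3*35 = -35/3)
V = -2399/22712009 (V = 2399/(5154 - 6229*3647) = 2399/(5154 - 22717163) = 2399/(-22712009) = 2399*(-1/22712009) = -2399/22712009 ≈ -0.00010563)
sqrt(V + (((-1097 - 1*3506) + 1363) + W(130, -73))) = sqrt(-2399/22712009 + (((-1097 - 1*3506) + 1363) - 35/3)) = sqrt(-2399/22712009 + (((-1097 - 3506) + 1363) - 35/3)) = sqrt(-2399/22712009 + ((-4603 + 1363) - 35/3)) = sqrt(-2399/22712009 + (-3240 - 35/3)) = sqrt(-2399/22712009 - 9755/3) = sqrt(-221555654992/68136027) = 4*I*sqrt(943495130658599799)/68136027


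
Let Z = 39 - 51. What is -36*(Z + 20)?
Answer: -288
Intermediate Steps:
Z = -12
-36*(Z + 20) = -36*(-12 + 20) = -36*8 = -288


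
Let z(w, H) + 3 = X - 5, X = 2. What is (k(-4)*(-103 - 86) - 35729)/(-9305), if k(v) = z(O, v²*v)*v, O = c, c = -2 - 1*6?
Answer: 8053/1861 ≈ 4.3272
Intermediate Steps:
c = -8 (c = -2 - 6 = -8)
O = -8
z(w, H) = -6 (z(w, H) = -3 + (2 - 5) = -3 - 3 = -6)
k(v) = -6*v
(k(-4)*(-103 - 86) - 35729)/(-9305) = ((-6*(-4))*(-103 - 86) - 35729)/(-9305) = (24*(-189) - 35729)*(-1/9305) = (-4536 - 35729)*(-1/9305) = -40265*(-1/9305) = 8053/1861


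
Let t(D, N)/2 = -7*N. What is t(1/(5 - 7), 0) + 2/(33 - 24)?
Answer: 2/9 ≈ 0.22222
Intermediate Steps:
t(D, N) = -14*N (t(D, N) = 2*(-7*N) = -14*N)
t(1/(5 - 7), 0) + 2/(33 - 24) = -14*0 + 2/(33 - 24) = 0 + 2/9 = 2/9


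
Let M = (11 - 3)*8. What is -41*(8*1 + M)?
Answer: -2952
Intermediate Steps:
M = 64 (M = 8*8 = 64)
-41*(8*1 + M) = -41*(8*1 + 64) = -41*(8 + 64) = -41*72 = -2952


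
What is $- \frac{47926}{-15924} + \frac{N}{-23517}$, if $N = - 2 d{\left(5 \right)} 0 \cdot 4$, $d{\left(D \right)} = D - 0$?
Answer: $\frac{23963}{7962} \approx 3.0097$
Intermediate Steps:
$d{\left(D \right)} = D$ ($d{\left(D \right)} = D + 0 = D$)
$N = 0$ ($N = \left(-2\right) 5 \cdot 0 \cdot 4 = \left(-10\right) 0 = 0$)
$- \frac{47926}{-15924} + \frac{N}{-23517} = - \frac{47926}{-15924} + \frac{0}{-23517} = \left(-47926\right) \left(- \frac{1}{15924}\right) + 0 \left(- \frac{1}{23517}\right) = \frac{23963}{7962} + 0 = \frac{23963}{7962}$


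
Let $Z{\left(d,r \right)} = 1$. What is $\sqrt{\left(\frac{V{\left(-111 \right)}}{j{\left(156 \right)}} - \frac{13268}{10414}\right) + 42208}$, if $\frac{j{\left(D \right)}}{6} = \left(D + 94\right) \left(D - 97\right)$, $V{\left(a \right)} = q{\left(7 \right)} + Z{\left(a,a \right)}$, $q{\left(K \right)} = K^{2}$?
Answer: $\frac{\sqrt{3585117205711089330}}{9216390} \approx 205.44$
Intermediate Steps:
$V{\left(a \right)} = 50$ ($V{\left(a \right)} = 7^{2} + 1 = 49 + 1 = 50$)
$j{\left(D \right)} = 6 \left(-97 + D\right) \left(94 + D\right)$ ($j{\left(D \right)} = 6 \left(D + 94\right) \left(D - 97\right) = 6 \left(94 + D\right) \left(-97 + D\right) = 6 \left(-97 + D\right) \left(94 + D\right)$)
$\sqrt{\left(\frac{V{\left(-111 \right)}}{j{\left(156 \right)}} - \frac{13268}{10414}\right) + 42208} = \sqrt{\left(\frac{50}{-54708 - 2808 + 6 \cdot 156^{2}} - \frac{13268}{10414}\right) + 42208} = \sqrt{\left(\frac{50}{-54708 - 2808 + 6 \cdot 24336} - \frac{6634}{5207}\right) + 42208} = \sqrt{\left(\frac{50}{-54708 - 2808 + 146016} - \frac{6634}{5207}\right) + 42208} = \sqrt{\left(\frac{50}{88500} - \frac{6634}{5207}\right) + 42208} = \sqrt{\left(50 \cdot \frac{1}{88500} - \frac{6634}{5207}\right) + 42208} = \sqrt{\left(\frac{1}{1770} - \frac{6634}{5207}\right) + 42208} = \sqrt{- \frac{11736973}{9216390} + 42208} = \sqrt{\frac{388993652147}{9216390}} = \frac{\sqrt{3585117205711089330}}{9216390}$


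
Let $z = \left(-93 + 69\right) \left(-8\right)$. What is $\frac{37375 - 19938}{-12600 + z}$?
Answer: $- \frac{371}{264} \approx -1.4053$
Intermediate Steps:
$z = 192$ ($z = \left(-24\right) \left(-8\right) = 192$)
$\frac{37375 - 19938}{-12600 + z} = \frac{37375 - 19938}{-12600 + 192} = \frac{17437}{-12408} = 17437 \left(- \frac{1}{12408}\right) = - \frac{371}{264}$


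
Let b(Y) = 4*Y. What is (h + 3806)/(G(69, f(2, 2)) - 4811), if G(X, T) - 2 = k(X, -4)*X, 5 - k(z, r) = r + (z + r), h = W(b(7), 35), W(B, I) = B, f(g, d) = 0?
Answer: -1278/2891 ≈ -0.44206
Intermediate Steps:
h = 28 (h = 4*7 = 28)
k(z, r) = 5 - z - 2*r (k(z, r) = 5 - (r + (z + r)) = 5 - (r + (r + z)) = 5 - (z + 2*r) = 5 + (-z - 2*r) = 5 - z - 2*r)
G(X, T) = 2 + X*(13 - X) (G(X, T) = 2 + (5 - X - 2*(-4))*X = 2 + (5 - X + 8)*X = 2 + (13 - X)*X = 2 + X*(13 - X))
(h + 3806)/(G(69, f(2, 2)) - 4811) = (28 + 3806)/((2 - 1*69*(-13 + 69)) - 4811) = 3834/((2 - 1*69*56) - 4811) = 3834/((2 - 3864) - 4811) = 3834/(-3862 - 4811) = 3834/(-8673) = 3834*(-1/8673) = -1278/2891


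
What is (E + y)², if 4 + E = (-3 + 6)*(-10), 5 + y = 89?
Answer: 2500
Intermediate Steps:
y = 84 (y = -5 + 89 = 84)
E = -34 (E = -4 + (-3 + 6)*(-10) = -4 + 3*(-10) = -4 - 30 = -34)
(E + y)² = (-34 + 84)² = 50² = 2500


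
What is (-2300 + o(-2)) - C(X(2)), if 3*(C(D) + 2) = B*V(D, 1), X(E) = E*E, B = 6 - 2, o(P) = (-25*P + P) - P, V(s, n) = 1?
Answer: -6748/3 ≈ -2249.3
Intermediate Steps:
o(P) = -25*P (o(P) = -24*P - P = -25*P)
B = 4
X(E) = E²
C(D) = -⅔ (C(D) = -2 + (4*1)/3 = -2 + (⅓)*4 = -2 + 4/3 = -⅔)
(-2300 + o(-2)) - C(X(2)) = (-2300 - 25*(-2)) - 1*(-⅔) = (-2300 + 50) + ⅔ = -2250 + ⅔ = -6748/3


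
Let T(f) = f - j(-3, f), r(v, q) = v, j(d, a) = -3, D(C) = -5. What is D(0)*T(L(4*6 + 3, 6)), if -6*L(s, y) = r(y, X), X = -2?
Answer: -10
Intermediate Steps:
L(s, y) = -y/6
T(f) = 3 + f (T(f) = f - 1*(-3) = f + 3 = 3 + f)
D(0)*T(L(4*6 + 3, 6)) = -5*(3 - 1/6*6) = -5*(3 - 1) = -5*2 = -10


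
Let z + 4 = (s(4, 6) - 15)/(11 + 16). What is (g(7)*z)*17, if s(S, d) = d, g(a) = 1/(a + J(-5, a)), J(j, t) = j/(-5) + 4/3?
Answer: -221/28 ≈ -7.8929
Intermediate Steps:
J(j, t) = 4/3 - j/5 (J(j, t) = j*(-1/5) + 4*(1/3) = -j/5 + 4/3 = 4/3 - j/5)
g(a) = 1/(7/3 + a) (g(a) = 1/(a + (4/3 - 1/5*(-5))) = 1/(a + (4/3 + 1)) = 1/(a + 7/3) = 1/(7/3 + a))
z = -13/3 (z = -4 + (6 - 15)/(11 + 16) = -4 - 9/27 = -4 - 9*1/27 = -4 - 1/3 = -13/3 ≈ -4.3333)
(g(7)*z)*17 = ((3/(7 + 3*7))*(-13/3))*17 = ((3/(7 + 21))*(-13/3))*17 = ((3/28)*(-13/3))*17 = -13/28*17 = -221/28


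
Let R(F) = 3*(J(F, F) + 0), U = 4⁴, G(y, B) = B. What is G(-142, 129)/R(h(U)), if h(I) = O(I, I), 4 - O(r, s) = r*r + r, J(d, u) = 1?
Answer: 43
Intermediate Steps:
U = 256
O(r, s) = 4 - r - r² (O(r, s) = 4 - (r*r + r) = 4 - (r² + r) = 4 - (r + r²) = 4 + (-r - r²) = 4 - r - r²)
h(I) = 4 - I - I²
R(F) = 3 (R(F) = 3*(1 + 0) = 3*1 = 3)
G(-142, 129)/R(h(U)) = 129/3 = 129*(⅓) = 43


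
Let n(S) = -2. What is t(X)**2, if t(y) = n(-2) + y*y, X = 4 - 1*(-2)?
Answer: 1156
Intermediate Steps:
X = 6 (X = 4 + 2 = 6)
t(y) = -2 + y**2 (t(y) = -2 + y*y = -2 + y**2)
t(X)**2 = (-2 + 6**2)**2 = (-2 + 36)**2 = 34**2 = 1156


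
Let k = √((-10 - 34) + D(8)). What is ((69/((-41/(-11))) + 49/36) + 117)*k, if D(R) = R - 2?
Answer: 202025*I*√38/1476 ≈ 843.74*I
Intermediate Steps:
D(R) = -2 + R
k = I*√38 (k = √((-10 - 34) + (-2 + 8)) = √(-44 + 6) = √(-38) = I*√38 ≈ 6.1644*I)
((69/((-41/(-11))) + 49/36) + 117)*k = ((69/((-41/(-11))) + 49/36) + 117)*(I*√38) = ((69/((-41*(-1/11))) + 49*(1/36)) + 117)*(I*√38) = ((69/(41/11) + 49/36) + 117)*(I*√38) = ((69*(11/41) + 49/36) + 117)*(I*√38) = ((759/41 + 49/36) + 117)*(I*√38) = (29333/1476 + 117)*(I*√38) = 202025*(I*√38)/1476 = 202025*I*√38/1476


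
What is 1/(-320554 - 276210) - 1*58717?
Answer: -35040191789/596764 ≈ -58717.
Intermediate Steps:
1/(-320554 - 276210) - 1*58717 = 1/(-596764) - 58717 = -1/596764 - 58717 = -35040191789/596764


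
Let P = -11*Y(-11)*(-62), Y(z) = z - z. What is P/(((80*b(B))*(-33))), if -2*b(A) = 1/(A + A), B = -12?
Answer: 0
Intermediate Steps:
Y(z) = 0
b(A) = -1/(4*A) (b(A) = -1/(2*(A + A)) = -1/(2*A)/2 = -1/(4*A))
P = 0 (P = -11*0*(-62) = 0*(-62) = 0)
P/(((80*b(B))*(-33))) = 0/(((80*(-¼/(-12)))*(-33))) = 0/(((80*(-¼*(-1/12)))*(-33))) = 0/(((80*(1/48))*(-33))) = 0/(((5/3)*(-33))) = 0/(-55) = 0*(-1/55) = 0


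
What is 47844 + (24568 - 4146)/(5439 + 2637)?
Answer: 193204283/4038 ≈ 47847.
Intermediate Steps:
47844 + (24568 - 4146)/(5439 + 2637) = 47844 + 20422/8076 = 47844 + 20422*(1/8076) = 47844 + 10211/4038 = 193204283/4038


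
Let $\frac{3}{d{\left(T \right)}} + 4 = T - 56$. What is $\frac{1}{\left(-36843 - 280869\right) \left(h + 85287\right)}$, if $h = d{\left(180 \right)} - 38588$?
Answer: $- \frac{5}{74184203154} \approx -6.74 \cdot 10^{-11}$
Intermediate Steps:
$d{\left(T \right)} = \frac{3}{-60 + T}$ ($d{\left(T \right)} = \frac{3}{-4 + \left(T - 56\right)} = \frac{3}{-4 + \left(-56 + T\right)} = \frac{3}{-60 + T}$)
$h = - \frac{1543519}{40}$ ($h = \frac{3}{-60 + 180} - 38588 = \frac{3}{120} - 38588 = 3 \cdot \frac{1}{120} - 38588 = \frac{1}{40} - 38588 = - \frac{1543519}{40} \approx -38588.0$)
$\frac{1}{\left(-36843 - 280869\right) \left(h + 85287\right)} = \frac{1}{\left(-36843 - 280869\right) \left(- \frac{1543519}{40} + 85287\right)} = \frac{1}{\left(-317712\right) \frac{1867961}{40}} = \frac{1}{- \frac{74184203154}{5}} = - \frac{5}{74184203154}$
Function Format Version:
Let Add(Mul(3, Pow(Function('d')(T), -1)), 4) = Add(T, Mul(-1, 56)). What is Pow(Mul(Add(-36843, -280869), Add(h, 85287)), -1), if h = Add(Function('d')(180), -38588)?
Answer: Rational(-5, 74184203154) ≈ -6.7400e-11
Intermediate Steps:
Function('d')(T) = Mul(3, Pow(Add(-60, T), -1)) (Function('d')(T) = Mul(3, Pow(Add(-4, Add(T, Mul(-1, 56))), -1)) = Mul(3, Pow(Add(-4, Add(T, -56)), -1)) = Mul(3, Pow(Add(-4, Add(-56, T)), -1)) = Mul(3, Pow(Add(-60, T), -1)))
h = Rational(-1543519, 40) (h = Add(Mul(3, Pow(Add(-60, 180), -1)), -38588) = Add(Mul(3, Pow(120, -1)), -38588) = Add(Mul(3, Rational(1, 120)), -38588) = Add(Rational(1, 40), -38588) = Rational(-1543519, 40) ≈ -38588.)
Pow(Mul(Add(-36843, -280869), Add(h, 85287)), -1) = Pow(Mul(Add(-36843, -280869), Add(Rational(-1543519, 40), 85287)), -1) = Pow(Mul(-317712, Rational(1867961, 40)), -1) = Pow(Rational(-74184203154, 5), -1) = Rational(-5, 74184203154)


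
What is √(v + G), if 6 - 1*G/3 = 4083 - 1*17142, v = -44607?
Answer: 2*I*√1353 ≈ 73.566*I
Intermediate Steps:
G = 39195 (G = 18 - 3*(4083 - 1*17142) = 18 - 3*(4083 - 17142) = 18 - 3*(-13059) = 18 + 39177 = 39195)
√(v + G) = √(-44607 + 39195) = √(-5412) = 2*I*√1353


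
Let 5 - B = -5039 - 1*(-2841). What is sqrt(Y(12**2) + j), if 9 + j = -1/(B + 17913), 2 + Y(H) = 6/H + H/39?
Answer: I*sqrt(4472108847102)/784524 ≈ 2.6956*I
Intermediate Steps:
B = 2203 (B = 5 - (-5039 - 1*(-2841)) = 5 - (-5039 + 2841) = 5 - 1*(-2198) = 5 + 2198 = 2203)
Y(H) = -2 + 6/H + H/39 (Y(H) = -2 + (6/H + H/39) = -2 + 6/H + H/39)
j = -181045/20116 (j = -9 - 1/(2203 + 17913) = -9 - 1/20116 = -181045/20116 ≈ -9.0000)
sqrt(Y(12**2) + j) = sqrt((-2 + 6/(12**2) + (1/39)*12**2) - 181045/20116) = sqrt((-2 + 6/144 + (1/39)*144) - 181045/20116) = sqrt((-2 + 6*(1/144) + 48/13) - 181045/20116) = sqrt((-2 + 1/24 + 48/13) - 181045/20116) = sqrt(541/312 - 181045/20116) = sqrt(-11400821/1569048) = I*sqrt(4472108847102)/784524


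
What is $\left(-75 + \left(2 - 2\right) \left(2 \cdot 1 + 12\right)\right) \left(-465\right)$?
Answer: $34875$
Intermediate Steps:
$\left(-75 + \left(2 - 2\right) \left(2 \cdot 1 + 12\right)\right) \left(-465\right) = \left(-75 + \left(2 - 2\right) \left(2 + 12\right)\right) \left(-465\right) = \left(-75 + 0 \cdot 14\right) \left(-465\right) = \left(-75 + 0\right) \left(-465\right) = \left(-75\right) \left(-465\right) = 34875$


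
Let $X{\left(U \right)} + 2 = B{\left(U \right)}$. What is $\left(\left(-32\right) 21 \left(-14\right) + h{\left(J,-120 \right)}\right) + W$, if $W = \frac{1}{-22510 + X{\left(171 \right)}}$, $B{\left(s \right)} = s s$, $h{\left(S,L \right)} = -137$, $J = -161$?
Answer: $\frac{62384560}{6729} \approx 9271.0$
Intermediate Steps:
$B{\left(s \right)} = s^{2}$
$X{\left(U \right)} = -2 + U^{2}$
$W = \frac{1}{6729}$ ($W = \frac{1}{-22510 - \left(2 - 171^{2}\right)} = \frac{1}{-22510 + \left(-2 + 29241\right)} = \frac{1}{-22510 + 29239} = \frac{1}{6729} \approx 0.00014861$)
$\left(\left(-32\right) 21 \left(-14\right) + h{\left(J,-120 \right)}\right) + W = \left(\left(-32\right) 21 \left(-14\right) - 137\right) + \frac{1}{6729} = \left(\left(-672\right) \left(-14\right) - 137\right) + \frac{1}{6729} = \left(9408 - 137\right) + \frac{1}{6729} = 9271 + \frac{1}{6729} = \frac{62384560}{6729}$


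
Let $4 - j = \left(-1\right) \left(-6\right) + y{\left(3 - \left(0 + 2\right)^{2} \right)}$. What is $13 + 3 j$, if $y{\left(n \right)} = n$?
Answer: $10$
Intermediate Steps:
$j = -1$ ($j = 4 - \left(\left(-1\right) \left(-6\right) + \left(3 - \left(0 + 2\right)^{2}\right)\right) = 4 - \left(6 + \left(3 - 2^{2}\right)\right) = 4 - \left(6 + \left(3 - 4\right)\right) = 4 - \left(6 - 1\right) = 4 - 5 = -1$)
$13 + 3 j = 13 + 3 \left(-1\right) = 13 - 3 = 10$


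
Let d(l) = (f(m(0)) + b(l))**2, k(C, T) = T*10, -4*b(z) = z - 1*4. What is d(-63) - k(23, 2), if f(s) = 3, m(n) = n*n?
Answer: 5921/16 ≈ 370.06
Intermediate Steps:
m(n) = n**2
b(z) = 1 - z/4 (b(z) = -(z - 1*4)/4 = -(z - 4)/4 = -(-4 + z)/4 = 1 - z/4)
k(C, T) = 10*T
d(l) = (4 - l/4)**2 (d(l) = (3 + (1 - l/4))**2 = (4 - l/4)**2)
d(-63) - k(23, 2) = (-16 - 63)**2/16 - 10*2 = (1/16)*(-79)**2 - 1*20 = (1/16)*6241 - 20 = 6241/16 - 20 = 5921/16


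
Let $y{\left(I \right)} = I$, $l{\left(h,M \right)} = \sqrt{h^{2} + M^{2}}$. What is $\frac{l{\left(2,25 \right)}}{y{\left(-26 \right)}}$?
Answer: $- \frac{\sqrt{629}}{26} \approx -0.96461$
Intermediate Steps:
$l{\left(h,M \right)} = \sqrt{M^{2} + h^{2}}$
$\frac{l{\left(2,25 \right)}}{y{\left(-26 \right)}} = \frac{\sqrt{25^{2} + 2^{2}}}{-26} = \sqrt{625 + 4} \left(- \frac{1}{26}\right) = \sqrt{629} \left(- \frac{1}{26}\right) = - \frac{\sqrt{629}}{26}$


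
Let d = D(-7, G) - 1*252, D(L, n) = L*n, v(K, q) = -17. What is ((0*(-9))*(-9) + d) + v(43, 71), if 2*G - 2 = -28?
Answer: -178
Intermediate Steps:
G = -13 (G = 1 + (1/2)*(-28) = 1 - 14 = -13)
d = -161 (d = -7*(-13) - 1*252 = 91 - 252 = -161)
((0*(-9))*(-9) + d) + v(43, 71) = ((0*(-9))*(-9) - 161) - 17 = (0*(-9) - 161) - 17 = (0 - 161) - 17 = -161 - 17 = -178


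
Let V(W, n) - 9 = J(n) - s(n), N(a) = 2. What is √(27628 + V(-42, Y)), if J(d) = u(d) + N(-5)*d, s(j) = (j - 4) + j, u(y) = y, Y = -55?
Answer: √27586 ≈ 166.09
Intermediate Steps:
s(j) = -4 + 2*j (s(j) = (-4 + j) + j = -4 + 2*j)
J(d) = 3*d (J(d) = d + 2*d = 3*d)
V(W, n) = 13 + n (V(W, n) = 9 + (3*n - (-4 + 2*n)) = 9 + (3*n + (4 - 2*n)) = 9 + (4 + n) = 13 + n)
√(27628 + V(-42, Y)) = √(27628 + (13 - 55)) = √(27628 - 42) = √27586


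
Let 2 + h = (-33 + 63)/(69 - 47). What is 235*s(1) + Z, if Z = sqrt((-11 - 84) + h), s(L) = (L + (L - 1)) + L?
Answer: 470 + 2*I*sqrt(2893)/11 ≈ 470.0 + 9.7794*I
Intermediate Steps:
h = -7/11 (h = -2 + (-33 + 63)/(69 - 47) = -2 + 30/22 = -2 + 30*(1/22) = -2 + 15/11 = -7/11 ≈ -0.63636)
s(L) = -1 + 3*L (s(L) = (L + (-1 + L)) + L = (-1 + 2*L) + L = -1 + 3*L)
Z = 2*I*sqrt(2893)/11 (Z = sqrt((-11 - 84) - 7/11) = sqrt(-95 - 7/11) = sqrt(-1052/11) = 2*I*sqrt(2893)/11 ≈ 9.7794*I)
235*s(1) + Z = 235*(-1 + 3*1) + 2*I*sqrt(2893)/11 = 235*(-1 + 3) + 2*I*sqrt(2893)/11 = 235*2 + 2*I*sqrt(2893)/11 = 470 + 2*I*sqrt(2893)/11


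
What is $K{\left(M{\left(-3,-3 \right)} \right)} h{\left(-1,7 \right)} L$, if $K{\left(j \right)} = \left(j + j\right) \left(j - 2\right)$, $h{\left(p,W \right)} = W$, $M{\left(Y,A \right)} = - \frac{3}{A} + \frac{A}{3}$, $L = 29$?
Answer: $0$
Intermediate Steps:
$M{\left(Y,A \right)} = - \frac{3}{A} + \frac{A}{3}$ ($M{\left(Y,A \right)} = - \frac{3}{A} + A \frac{1}{3} = - \frac{3}{A} + \frac{A}{3}$)
$K{\left(j \right)} = 2 j \left(-2 + j\right)$
$K{\left(M{\left(-3,-3 \right)} \right)} h{\left(-1,7 \right)} L = 2 \left(- \frac{3}{-3} + \frac{1}{3} \left(-3\right)\right) \left(-2 + \left(- \frac{3}{-3} + \frac{1}{3} \left(-3\right)\right)\right) 7 \cdot 29 = 2 \left(\left(-3\right) \left(- \frac{1}{3}\right) - 1\right) \left(-2 - 0\right) 7 \cdot 29 = 2 \left(1 - 1\right) \left(-2 + \left(1 - 1\right)\right) 7 \cdot 29 = 2 \cdot 0 \left(-2 + 0\right) 7 \cdot 29 = 2 \cdot 0 \left(-2\right) 7 \cdot 29 = 0 \cdot 7 \cdot 29 = 0 \cdot 29 = 0$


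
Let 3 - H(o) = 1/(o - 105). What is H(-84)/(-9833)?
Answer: -568/1858437 ≈ -0.00030563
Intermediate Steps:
H(o) = 3 - 1/(-105 + o) (H(o) = 3 - 1/(o - 105) = 3 - 1/(-105 + o))
H(-84)/(-9833) = ((-316 + 3*(-84))/(-105 - 84))/(-9833) = ((-316 - 252)/(-189))*(-1/9833) = -1/189*(-568)*(-1/9833) = (568/189)*(-1/9833) = -568/1858437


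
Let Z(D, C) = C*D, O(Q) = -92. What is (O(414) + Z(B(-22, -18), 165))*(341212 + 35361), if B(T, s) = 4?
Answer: 213893464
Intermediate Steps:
(O(414) + Z(B(-22, -18), 165))*(341212 + 35361) = (-92 + 165*4)*(341212 + 35361) = (-92 + 660)*376573 = 568*376573 = 213893464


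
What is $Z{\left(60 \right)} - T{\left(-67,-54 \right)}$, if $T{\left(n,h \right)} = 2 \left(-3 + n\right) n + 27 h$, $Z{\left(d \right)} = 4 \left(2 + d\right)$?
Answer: $-7674$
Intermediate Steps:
$Z{\left(d \right)} = 8 + 4 d$
$T{\left(n,h \right)} = 27 h + n \left(-6 + 2 n\right)$ ($T{\left(n,h \right)} = \left(-6 + 2 n\right) n + 27 h = n \left(-6 + 2 n\right) + 27 h = 27 h + n \left(-6 + 2 n\right)$)
$Z{\left(60 \right)} - T{\left(-67,-54 \right)} = \left(8 + 4 \cdot 60\right) - \left(\left(-6\right) \left(-67\right) + 2 \left(-67\right)^{2} + 27 \left(-54\right)\right) = \left(8 + 240\right) - \left(402 + 2 \cdot 4489 - 1458\right) = 248 - \left(402 + 8978 - 1458\right) = 248 - 7922 = -7674$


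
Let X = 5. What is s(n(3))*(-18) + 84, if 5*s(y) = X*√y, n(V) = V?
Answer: 84 - 18*√3 ≈ 52.823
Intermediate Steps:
s(y) = √y (s(y) = (5*√y)/5 = √y)
s(n(3))*(-18) + 84 = √3*(-18) + 84 = -18*√3 + 84 = 84 - 18*√3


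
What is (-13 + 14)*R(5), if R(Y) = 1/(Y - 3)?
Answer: ½ ≈ 0.50000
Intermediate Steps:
R(Y) = 1/(-3 + Y)
(-13 + 14)*R(5) = (-13 + 14)/(-3 + 5) = 1/2 = 1*(½) = ½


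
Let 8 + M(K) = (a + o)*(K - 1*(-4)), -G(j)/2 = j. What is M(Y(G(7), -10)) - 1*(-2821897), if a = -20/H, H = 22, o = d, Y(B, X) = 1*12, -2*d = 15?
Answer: 31039299/11 ≈ 2.8218e+6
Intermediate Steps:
d = -15/2 (d = -1/2*15 = -15/2 ≈ -7.5000)
G(j) = -2*j
Y(B, X) = 12
o = -15/2 ≈ -7.5000
a = -10/11 (a = -20/22 = -20*1/22 = -10/11 ≈ -0.90909)
M(K) = -458/11 - 185*K/22 (M(K) = -8 + (-10/11 - 15/2)*(K - 1*(-4)) = -8 - 185*(K + 4)/22 = -8 - 185*(4 + K)/22 = -8 + (-370/11 - 185*K/22) = -458/11 - 185*K/22)
M(Y(G(7), -10)) - 1*(-2821897) = (-458/11 - 185/22*12) - 1*(-2821897) = (-458/11 - 1110/11) + 2821897 = -1568/11 + 2821897 = 31039299/11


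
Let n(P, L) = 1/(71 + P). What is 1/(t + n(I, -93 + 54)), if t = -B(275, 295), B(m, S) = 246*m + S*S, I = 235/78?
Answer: -5773/892938697 ≈ -6.4652e-6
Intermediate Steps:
I = 235/78 (I = 235*(1/78) = 235/78 ≈ 3.0128)
B(m, S) = S² + 246*m (B(m, S) = 246*m + S² = S² + 246*m)
t = -154675 (t = -(295² + 246*275) = -(87025 + 67650) = -1*154675 = -154675)
1/(t + n(I, -93 + 54)) = 1/(-154675 + 1/(71 + 235/78)) = 1/(-154675 + 1/(5773/78)) = 1/(-154675 + 78/5773) = 1/(-892938697/5773) = -5773/892938697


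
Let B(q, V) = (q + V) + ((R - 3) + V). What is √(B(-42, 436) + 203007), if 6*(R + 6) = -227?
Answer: √7336446/6 ≈ 451.43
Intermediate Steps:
R = -263/6 (R = -6 + (⅙)*(-227) = -6 - 227/6 = -263/6 ≈ -43.833)
B(q, V) = -281/6 + q + 2*V (B(q, V) = (q + V) + ((-263/6 - 3) + V) = (V + q) + (-281/6 + V) = -281/6 + q + 2*V)
√(B(-42, 436) + 203007) = √((-281/6 - 42 + 2*436) + 203007) = √((-281/6 - 42 + 872) + 203007) = √(4699/6 + 203007) = √(1222741/6) = √7336446/6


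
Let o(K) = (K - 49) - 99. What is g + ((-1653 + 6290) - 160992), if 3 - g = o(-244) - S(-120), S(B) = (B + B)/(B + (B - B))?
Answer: -155958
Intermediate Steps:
o(K) = -148 + K (o(K) = (-49 + K) - 99 = -148 + K)
S(B) = 2 (S(B) = (2*B)/(B + 0) = (2*B)/B = 2)
g = 397 (g = 3 - ((-148 - 244) - 1*2) = 3 - (-392 - 2) = 3 - 1*(-394) = 3 + 394 = 397)
g + ((-1653 + 6290) - 160992) = 397 + ((-1653 + 6290) - 160992) = 397 + (4637 - 160992) = 397 - 156355 = -155958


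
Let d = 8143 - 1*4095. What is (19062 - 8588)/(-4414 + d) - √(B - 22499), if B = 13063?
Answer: -5237/183 - 2*I*√2359 ≈ -28.617 - 97.139*I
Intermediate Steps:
d = 4048 (d = 8143 - 4095 = 4048)
(19062 - 8588)/(-4414 + d) - √(B - 22499) = (19062 - 8588)/(-4414 + 4048) - √(13063 - 22499) = 10474/(-366) - √(-9436) = 10474*(-1/366) - 2*I*√2359 = -5237/183 - 2*I*√2359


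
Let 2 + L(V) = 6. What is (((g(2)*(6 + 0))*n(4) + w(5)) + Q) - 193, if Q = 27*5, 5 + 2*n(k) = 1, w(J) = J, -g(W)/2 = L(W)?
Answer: 43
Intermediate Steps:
L(V) = 4 (L(V) = -2 + 6 = 4)
g(W) = -8 (g(W) = -2*4 = -8)
n(k) = -2 (n(k) = -5/2 + (½)*1 = -5/2 + ½ = -2)
Q = 135
(((g(2)*(6 + 0))*n(4) + w(5)) + Q) - 193 = ((-8*(6 + 0)*(-2) + 5) + 135) - 193 = ((-8*6*(-2) + 5) + 135) - 193 = ((-48*(-2) + 5) + 135) - 193 = ((96 + 5) + 135) - 193 = (101 + 135) - 193 = 236 - 193 = 43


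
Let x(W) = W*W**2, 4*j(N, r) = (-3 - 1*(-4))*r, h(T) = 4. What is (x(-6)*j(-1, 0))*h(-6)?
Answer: 0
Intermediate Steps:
j(N, r) = r/4 (j(N, r) = ((-3 - 1*(-4))*r)/4 = ((-3 + 4)*r)/4 = (1*r)/4 = r/4)
x(W) = W**3
(x(-6)*j(-1, 0))*h(-6) = ((-6)**3*((1/4)*0))*4 = -216*0*4 = 0*4 = 0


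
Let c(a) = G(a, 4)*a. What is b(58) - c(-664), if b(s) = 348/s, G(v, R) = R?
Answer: 2662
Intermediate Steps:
c(a) = 4*a
b(58) - c(-664) = 348/58 - 4*(-664) = 348*(1/58) - 1*(-2656) = 6 + 2656 = 2662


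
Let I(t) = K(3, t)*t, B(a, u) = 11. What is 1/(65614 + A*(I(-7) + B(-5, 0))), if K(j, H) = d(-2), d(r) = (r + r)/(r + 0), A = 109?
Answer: 1/65287 ≈ 1.5317e-5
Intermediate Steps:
d(r) = 2 (d(r) = (2*r)/r = 2)
K(j, H) = 2
I(t) = 2*t
1/(65614 + A*(I(-7) + B(-5, 0))) = 1/(65614 + 109*(2*(-7) + 11)) = 1/(65614 + 109*(-14 + 11)) = 1/(65614 + 109*(-3)) = 1/(65614 - 327) = 1/65287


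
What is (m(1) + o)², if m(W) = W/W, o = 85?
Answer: 7396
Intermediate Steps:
m(W) = 1
(m(1) + o)² = (1 + 85)² = 86² = 7396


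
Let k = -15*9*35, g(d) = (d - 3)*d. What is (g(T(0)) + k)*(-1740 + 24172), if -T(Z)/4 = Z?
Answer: -105991200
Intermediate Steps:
T(Z) = -4*Z
g(d) = d*(-3 + d) (g(d) = (-3 + d)*d = d*(-3 + d))
k = -4725 (k = -135*35 = -4725)
(g(T(0)) + k)*(-1740 + 24172) = ((-4*0)*(-3 - 4*0) - 4725)*(-1740 + 24172) = (0*(-3 + 0) - 4725)*22432 = (0*(-3) - 4725)*22432 = (0 - 4725)*22432 = -4725*22432 = -105991200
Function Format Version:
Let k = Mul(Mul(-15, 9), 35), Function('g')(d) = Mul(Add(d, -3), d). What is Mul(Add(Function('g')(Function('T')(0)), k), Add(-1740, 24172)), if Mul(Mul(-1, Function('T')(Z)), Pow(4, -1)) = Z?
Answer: -105991200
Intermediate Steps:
Function('T')(Z) = Mul(-4, Z)
Function('g')(d) = Mul(d, Add(-3, d)) (Function('g')(d) = Mul(Add(-3, d), d) = Mul(d, Add(-3, d)))
k = -4725 (k = Mul(-135, 35) = -4725)
Mul(Add(Function('g')(Function('T')(0)), k), Add(-1740, 24172)) = Mul(Add(Mul(Mul(-4, 0), Add(-3, Mul(-4, 0))), -4725), Add(-1740, 24172)) = Mul(Add(Mul(0, Add(-3, 0)), -4725), 22432) = Mul(Add(Mul(0, -3), -4725), 22432) = Mul(Add(0, -4725), 22432) = Mul(-4725, 22432) = -105991200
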